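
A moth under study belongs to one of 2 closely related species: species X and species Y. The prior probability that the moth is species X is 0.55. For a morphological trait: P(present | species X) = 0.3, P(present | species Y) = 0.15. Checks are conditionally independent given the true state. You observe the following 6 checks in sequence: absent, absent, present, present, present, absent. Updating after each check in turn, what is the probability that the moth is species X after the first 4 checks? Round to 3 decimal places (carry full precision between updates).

0.768

After 'absent': P(species X) = 0.7·0.5500 / (0.7·0.5500 + 0.85·0.4500) ≈ 0.5016
After 'absent': P(species X) = 0.7·0.5016 / (0.7·0.5016 + 0.85·0.4984) ≈ 0.4532
After 'present': P(species X) = 0.3·0.4532 / (0.3·0.4532 + 0.15·0.5468) ≈ 0.6238
After 'present': P(species X) = 0.3·0.6238 / (0.3·0.6238 + 0.15·0.3762) ≈ 0.7683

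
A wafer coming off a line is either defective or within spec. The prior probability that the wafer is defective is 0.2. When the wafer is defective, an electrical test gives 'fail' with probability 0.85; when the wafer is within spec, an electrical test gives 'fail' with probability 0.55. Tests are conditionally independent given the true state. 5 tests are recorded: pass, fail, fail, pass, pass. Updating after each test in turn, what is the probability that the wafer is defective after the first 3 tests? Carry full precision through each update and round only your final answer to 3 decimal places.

0.166

Each posterior becomes the prior for the next update.
After 'pass': P(defective) = 0.15·0.2000 / (0.15·0.2000 + 0.45·0.8000) ≈ 0.0769
After 'fail': P(defective) = 0.85·0.0769 / (0.85·0.0769 + 0.55·0.9231) ≈ 0.1141
After 'fail': P(defective) = 0.85·0.1141 / (0.85·0.1141 + 0.55·0.8859) ≈ 0.1660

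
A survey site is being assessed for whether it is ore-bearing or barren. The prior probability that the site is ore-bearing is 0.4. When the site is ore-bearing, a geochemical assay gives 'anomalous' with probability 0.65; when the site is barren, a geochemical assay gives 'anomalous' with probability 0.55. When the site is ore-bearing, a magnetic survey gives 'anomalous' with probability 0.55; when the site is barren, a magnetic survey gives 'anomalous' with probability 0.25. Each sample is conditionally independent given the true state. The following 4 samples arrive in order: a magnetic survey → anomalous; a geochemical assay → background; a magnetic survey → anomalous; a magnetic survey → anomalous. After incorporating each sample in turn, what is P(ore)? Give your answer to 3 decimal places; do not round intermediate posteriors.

0.847

Each posterior becomes the prior for the next update.
After a magnetic survey='anomalous': P(ore) = 0.55·0.4000 / (0.55·0.4000 + 0.25·0.6000) ≈ 0.5946
After a geochemical assay='background': P(ore) = 0.35·0.5946 / (0.35·0.5946 + 0.45·0.4054) ≈ 0.5329
After a magnetic survey='anomalous': P(ore) = 0.55·0.5329 / (0.55·0.5329 + 0.25·0.4671) ≈ 0.7151
After a magnetic survey='anomalous': P(ore) = 0.55·0.7151 / (0.55·0.7151 + 0.25·0.2849) ≈ 0.8467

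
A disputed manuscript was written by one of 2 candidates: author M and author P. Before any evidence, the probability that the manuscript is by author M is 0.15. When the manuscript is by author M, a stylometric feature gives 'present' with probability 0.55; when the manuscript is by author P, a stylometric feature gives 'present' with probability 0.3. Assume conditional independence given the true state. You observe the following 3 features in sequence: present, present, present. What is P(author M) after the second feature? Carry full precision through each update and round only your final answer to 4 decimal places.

0.3723

Each posterior becomes the prior for the next update.
After 'present': P(author M) = 0.55·0.1500 / (0.55·0.1500 + 0.3·0.8500) ≈ 0.2444
After 'present': P(author M) = 0.55·0.2444 / (0.55·0.2444 + 0.3·0.7556) ≈ 0.3723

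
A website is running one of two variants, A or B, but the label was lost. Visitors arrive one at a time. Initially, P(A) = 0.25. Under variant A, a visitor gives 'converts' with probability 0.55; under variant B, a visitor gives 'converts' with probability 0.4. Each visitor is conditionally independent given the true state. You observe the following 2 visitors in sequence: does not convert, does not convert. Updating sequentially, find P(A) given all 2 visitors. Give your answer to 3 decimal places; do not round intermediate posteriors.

After 'does not convert': P(A) = 0.45·0.2500 / (0.45·0.2500 + 0.6·0.7500) ≈ 0.2000
After 'does not convert': P(A) = 0.45·0.2000 / (0.45·0.2000 + 0.6·0.8000) ≈ 0.1579

0.158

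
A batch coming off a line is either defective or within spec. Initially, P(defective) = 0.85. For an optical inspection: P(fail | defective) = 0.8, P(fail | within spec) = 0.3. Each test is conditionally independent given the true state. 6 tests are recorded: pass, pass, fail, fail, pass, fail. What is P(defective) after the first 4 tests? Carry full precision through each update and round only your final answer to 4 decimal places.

Apply Bayes' rule sequentially, carrying P(defective) forward.
After 'pass': P(defective) = 0.2·0.8500 / (0.2·0.8500 + 0.7·0.1500) ≈ 0.6182
After 'pass': P(defective) = 0.2·0.6182 / (0.2·0.6182 + 0.7·0.3818) ≈ 0.3163
After 'fail': P(defective) = 0.8·0.3163 / (0.8·0.3163 + 0.3·0.6837) ≈ 0.5523
After 'fail': P(defective) = 0.8·0.5523 / (0.8·0.5523 + 0.3·0.4477) ≈ 0.7669

0.7669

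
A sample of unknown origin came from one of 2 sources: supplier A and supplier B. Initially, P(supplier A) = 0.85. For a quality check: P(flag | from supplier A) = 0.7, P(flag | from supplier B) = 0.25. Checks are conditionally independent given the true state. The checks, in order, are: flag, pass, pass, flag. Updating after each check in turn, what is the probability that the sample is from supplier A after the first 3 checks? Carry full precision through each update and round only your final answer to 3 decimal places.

After 'flag': P(supplier A) = 0.7·0.8500 / (0.7·0.8500 + 0.25·0.1500) ≈ 0.9407
After 'pass': P(supplier A) = 0.3·0.9407 / (0.3·0.9407 + 0.75·0.0593) ≈ 0.8639
After 'pass': P(supplier A) = 0.3·0.8639 / (0.3·0.8639 + 0.75·0.1361) ≈ 0.7174

0.717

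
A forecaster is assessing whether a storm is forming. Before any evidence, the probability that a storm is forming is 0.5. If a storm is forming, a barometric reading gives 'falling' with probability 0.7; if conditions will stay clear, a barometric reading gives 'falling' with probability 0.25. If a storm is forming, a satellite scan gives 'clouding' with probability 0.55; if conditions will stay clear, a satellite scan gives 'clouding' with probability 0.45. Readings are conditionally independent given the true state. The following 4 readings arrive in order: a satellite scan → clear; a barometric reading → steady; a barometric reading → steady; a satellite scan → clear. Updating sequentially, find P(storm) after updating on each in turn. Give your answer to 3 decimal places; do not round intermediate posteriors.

After a satellite scan='clear': P(storm) = 0.45·0.5000 / (0.45·0.5000 + 0.55·0.5000) ≈ 0.4500
After a barometric reading='steady': P(storm) = 0.3·0.4500 / (0.3·0.4500 + 0.75·0.5500) ≈ 0.2466
After a barometric reading='steady': P(storm) = 0.3·0.2466 / (0.3·0.2466 + 0.75·0.7534) ≈ 0.1158
After a satellite scan='clear': P(storm) = 0.45·0.1158 / (0.45·0.1158 + 0.55·0.8842) ≈ 0.0967

0.097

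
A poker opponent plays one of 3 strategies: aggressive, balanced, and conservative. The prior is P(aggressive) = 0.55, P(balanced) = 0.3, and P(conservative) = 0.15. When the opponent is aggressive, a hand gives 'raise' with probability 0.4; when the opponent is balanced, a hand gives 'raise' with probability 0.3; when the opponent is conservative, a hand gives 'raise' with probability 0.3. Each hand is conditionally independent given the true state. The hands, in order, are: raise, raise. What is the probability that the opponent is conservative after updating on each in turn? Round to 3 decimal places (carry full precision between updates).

After 'raise': normaliser = 0.4·0.5500 + 0.3·0.3000 + 0.3·0.1500; P(aggressive) ≈ 0.6197, P(balanced) ≈ 0.2535, P(conservative) ≈ 0.1268
After 'raise': normaliser = 0.4·0.6197 + 0.3·0.2535 + 0.3·0.1268; P(aggressive) ≈ 0.6848, P(balanced) ≈ 0.2101, P(conservative) ≈ 0.1051

0.105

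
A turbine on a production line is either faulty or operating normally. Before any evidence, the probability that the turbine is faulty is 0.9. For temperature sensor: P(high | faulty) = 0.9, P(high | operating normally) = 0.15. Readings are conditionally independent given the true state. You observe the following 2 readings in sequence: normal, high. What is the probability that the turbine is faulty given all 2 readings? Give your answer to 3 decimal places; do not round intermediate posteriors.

After 'normal': P(faulty) = 0.1·0.9000 / (0.1·0.9000 + 0.85·0.1000) ≈ 0.5143
After 'high': P(faulty) = 0.9·0.5143 / (0.9·0.5143 + 0.15·0.4857) ≈ 0.8640

0.864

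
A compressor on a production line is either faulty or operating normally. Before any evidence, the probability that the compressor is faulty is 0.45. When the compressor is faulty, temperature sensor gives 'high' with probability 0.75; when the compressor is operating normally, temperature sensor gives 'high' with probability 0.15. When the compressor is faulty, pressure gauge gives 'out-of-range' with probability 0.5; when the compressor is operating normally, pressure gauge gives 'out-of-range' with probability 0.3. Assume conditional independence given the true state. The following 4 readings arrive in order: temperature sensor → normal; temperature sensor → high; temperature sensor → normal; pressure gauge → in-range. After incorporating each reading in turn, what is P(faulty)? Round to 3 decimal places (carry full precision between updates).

0.202

After temperature sensor='normal': P(faulty) = 0.25·0.4500 / (0.25·0.4500 + 0.85·0.5500) ≈ 0.1940
After temperature sensor='high': P(faulty) = 0.75·0.1940 / (0.75·0.1940 + 0.15·0.8060) ≈ 0.5461
After temperature sensor='normal': P(faulty) = 0.25·0.5461 / (0.25·0.5461 + 0.85·0.4539) ≈ 0.2614
After pressure gauge='in-range': P(faulty) = 0.5·0.2614 / (0.5·0.2614 + 0.7·0.7386) ≈ 0.2018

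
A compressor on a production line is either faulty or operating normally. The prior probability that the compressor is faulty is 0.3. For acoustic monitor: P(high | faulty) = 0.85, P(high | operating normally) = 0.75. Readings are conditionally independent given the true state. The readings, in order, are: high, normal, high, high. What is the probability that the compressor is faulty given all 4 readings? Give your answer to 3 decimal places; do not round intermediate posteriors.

0.272

After 'high': P(faulty) = 0.85·0.3000 / (0.85·0.3000 + 0.75·0.7000) ≈ 0.3269
After 'normal': P(faulty) = 0.15·0.3269 / (0.15·0.3269 + 0.25·0.6731) ≈ 0.2257
After 'high': P(faulty) = 0.85·0.2257 / (0.85·0.2257 + 0.75·0.7743) ≈ 0.2483
After 'high': P(faulty) = 0.85·0.2483 / (0.85·0.2483 + 0.75·0.7517) ≈ 0.2724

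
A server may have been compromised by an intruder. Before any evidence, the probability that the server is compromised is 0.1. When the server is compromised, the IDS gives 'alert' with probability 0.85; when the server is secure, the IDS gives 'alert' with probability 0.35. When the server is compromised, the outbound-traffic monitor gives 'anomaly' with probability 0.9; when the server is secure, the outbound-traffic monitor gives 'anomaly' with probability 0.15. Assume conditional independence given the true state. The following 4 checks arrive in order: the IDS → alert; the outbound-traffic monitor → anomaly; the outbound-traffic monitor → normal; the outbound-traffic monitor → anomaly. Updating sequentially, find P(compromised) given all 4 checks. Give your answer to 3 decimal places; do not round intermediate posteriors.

Apply Bayes' rule sequentially, carrying P(compromised) forward.
After the IDS='alert': P(compromised) = 0.85·0.1000 / (0.85·0.1000 + 0.35·0.9000) ≈ 0.2125
After the outbound-traffic monitor='anomaly': P(compromised) = 0.9·0.2125 / (0.9·0.2125 + 0.15·0.7875) ≈ 0.6182
After the outbound-traffic monitor='normal': P(compromised) = 0.1·0.6182 / (0.1·0.6182 + 0.85·0.3818) ≈ 0.1600
After the outbound-traffic monitor='anomaly': P(compromised) = 0.9·0.1600 / (0.9·0.1600 + 0.15·0.8400) ≈ 0.5333

0.533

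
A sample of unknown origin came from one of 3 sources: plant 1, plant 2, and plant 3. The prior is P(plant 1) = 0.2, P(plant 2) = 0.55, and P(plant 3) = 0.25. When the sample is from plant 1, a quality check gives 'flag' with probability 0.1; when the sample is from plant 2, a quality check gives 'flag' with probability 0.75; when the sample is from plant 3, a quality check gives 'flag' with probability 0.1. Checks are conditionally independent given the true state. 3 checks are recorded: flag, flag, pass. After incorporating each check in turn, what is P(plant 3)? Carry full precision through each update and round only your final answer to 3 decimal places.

After 'flag': normaliser = 0.1·0.2000 + 0.75·0.5500 + 0.1·0.2500; P(plant 1) ≈ 0.0437, P(plant 2) ≈ 0.9016, P(plant 3) ≈ 0.0546
After 'flag': normaliser = 0.1·0.0437 + 0.75·0.9016 + 0.1·0.0546; P(plant 1) ≈ 0.0064, P(plant 2) ≈ 0.9857, P(plant 3) ≈ 0.0080
After 'pass': normaliser = 0.9·0.0064 + 0.25·0.9857 + 0.9·0.0080; P(plant 1) ≈ 0.0221, P(plant 2) ≈ 0.9502, P(plant 3) ≈ 0.0276

0.028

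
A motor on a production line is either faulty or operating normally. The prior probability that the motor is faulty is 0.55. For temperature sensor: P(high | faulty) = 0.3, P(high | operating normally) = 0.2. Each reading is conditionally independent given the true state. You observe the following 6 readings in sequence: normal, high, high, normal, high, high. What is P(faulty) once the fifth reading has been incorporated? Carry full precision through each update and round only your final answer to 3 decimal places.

Each posterior becomes the prior for the next update.
After 'normal': P(faulty) = 0.7·0.5500 / (0.7·0.5500 + 0.8·0.4500) ≈ 0.5168
After 'high': P(faulty) = 0.3·0.5168 / (0.3·0.5168 + 0.2·0.4832) ≈ 0.6160
After 'high': P(faulty) = 0.3·0.6160 / (0.3·0.6160 + 0.2·0.3840) ≈ 0.7064
After 'normal': P(faulty) = 0.7·0.7064 / (0.7·0.7064 + 0.8·0.2936) ≈ 0.6780
After 'high': P(faulty) = 0.3·0.6780 / (0.3·0.6780 + 0.2·0.3220) ≈ 0.7595

0.760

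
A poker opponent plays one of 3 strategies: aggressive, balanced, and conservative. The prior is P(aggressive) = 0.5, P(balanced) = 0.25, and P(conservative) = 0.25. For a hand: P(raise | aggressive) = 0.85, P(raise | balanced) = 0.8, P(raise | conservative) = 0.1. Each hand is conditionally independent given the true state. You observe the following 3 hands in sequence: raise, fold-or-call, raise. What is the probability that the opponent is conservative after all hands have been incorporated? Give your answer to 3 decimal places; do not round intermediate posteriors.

0.025

After 'raise': normaliser = 0.85·0.5000 + 0.8·0.2500 + 0.1·0.2500; P(aggressive) ≈ 0.6538, P(balanced) ≈ 0.3077, P(conservative) ≈ 0.0385
After 'fold-or-call': normaliser = 0.15·0.6538 + 0.2·0.3077 + 0.9·0.0385; P(aggressive) ≈ 0.5050, P(balanced) ≈ 0.3168, P(conservative) ≈ 0.1782
After 'raise': normaliser = 0.85·0.5050 + 0.8·0.3168 + 0.1·0.1782; P(aggressive) ≈ 0.6127, P(balanced) ≈ 0.3618, P(conservative) ≈ 0.0254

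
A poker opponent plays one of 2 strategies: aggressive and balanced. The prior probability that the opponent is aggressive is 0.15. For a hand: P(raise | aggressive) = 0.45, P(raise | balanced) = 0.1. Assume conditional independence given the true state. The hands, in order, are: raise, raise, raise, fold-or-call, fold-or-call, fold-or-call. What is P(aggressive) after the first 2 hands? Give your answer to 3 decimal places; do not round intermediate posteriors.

After 'raise': P(aggressive) = 0.45·0.1500 / (0.45·0.1500 + 0.1·0.8500) ≈ 0.4426
After 'raise': P(aggressive) = 0.45·0.4426 / (0.45·0.4426 + 0.1·0.5574) ≈ 0.7814

0.781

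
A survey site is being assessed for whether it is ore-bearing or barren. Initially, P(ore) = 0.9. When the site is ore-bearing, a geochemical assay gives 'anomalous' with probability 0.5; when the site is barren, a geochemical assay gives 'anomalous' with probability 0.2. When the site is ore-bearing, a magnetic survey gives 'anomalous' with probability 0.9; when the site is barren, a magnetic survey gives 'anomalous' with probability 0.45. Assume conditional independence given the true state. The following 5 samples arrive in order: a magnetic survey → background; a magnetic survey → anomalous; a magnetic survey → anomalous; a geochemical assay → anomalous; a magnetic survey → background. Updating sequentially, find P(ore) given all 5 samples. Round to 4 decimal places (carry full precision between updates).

0.7484

After a magnetic survey='background': P(ore) = 0.1·0.9000 / (0.1·0.9000 + 0.55·0.1000) ≈ 0.6207
After a magnetic survey='anomalous': P(ore) = 0.9·0.6207 / (0.9·0.6207 + 0.45·0.3793) ≈ 0.7660
After a magnetic survey='anomalous': P(ore) = 0.9·0.7660 / (0.9·0.7660 + 0.45·0.2340) ≈ 0.8675
After a geochemical assay='anomalous': P(ore) = 0.5·0.8675 / (0.5·0.8675 + 0.2·0.1325) ≈ 0.9424
After a magnetic survey='background': P(ore) = 0.1·0.9424 / (0.1·0.9424 + 0.55·0.0576) ≈ 0.7484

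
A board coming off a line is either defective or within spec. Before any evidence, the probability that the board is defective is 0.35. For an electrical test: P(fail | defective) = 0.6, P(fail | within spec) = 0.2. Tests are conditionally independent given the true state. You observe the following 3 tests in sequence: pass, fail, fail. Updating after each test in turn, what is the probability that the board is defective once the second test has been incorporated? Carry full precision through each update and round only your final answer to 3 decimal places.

0.447

Apply Bayes' rule sequentially, carrying P(defective) forward.
After 'pass': P(defective) = 0.4·0.3500 / (0.4·0.3500 + 0.8·0.6500) ≈ 0.2121
After 'fail': P(defective) = 0.6·0.2121 / (0.6·0.2121 + 0.2·0.7879) ≈ 0.4468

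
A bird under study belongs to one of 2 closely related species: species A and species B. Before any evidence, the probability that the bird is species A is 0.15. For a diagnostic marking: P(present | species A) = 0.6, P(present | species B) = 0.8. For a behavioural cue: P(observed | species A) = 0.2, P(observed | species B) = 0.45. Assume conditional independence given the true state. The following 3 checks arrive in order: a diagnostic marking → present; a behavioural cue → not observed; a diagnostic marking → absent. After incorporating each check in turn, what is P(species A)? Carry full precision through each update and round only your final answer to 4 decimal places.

0.2780

Apply Bayes' rule sequentially, carrying P(species A) forward.
After a diagnostic marking='present': P(species A) = 0.6·0.1500 / (0.6·0.1500 + 0.8·0.8500) ≈ 0.1169
After a behavioural cue='not observed': P(species A) = 0.8·0.1169 / (0.8·0.1169 + 0.55·0.8831) ≈ 0.1614
After a diagnostic marking='absent': P(species A) = 0.4·0.1614 / (0.4·0.1614 + 0.2·0.8386) ≈ 0.2780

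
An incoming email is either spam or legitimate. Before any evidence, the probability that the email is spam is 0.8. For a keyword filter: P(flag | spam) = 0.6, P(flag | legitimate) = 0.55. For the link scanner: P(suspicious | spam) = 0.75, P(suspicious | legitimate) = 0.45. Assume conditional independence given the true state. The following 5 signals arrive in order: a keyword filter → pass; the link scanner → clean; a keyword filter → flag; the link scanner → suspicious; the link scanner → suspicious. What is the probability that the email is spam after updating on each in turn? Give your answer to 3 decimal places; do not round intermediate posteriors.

0.830

After a keyword filter='pass': P(spam) = 0.4·0.8000 / (0.4·0.8000 + 0.45·0.2000) ≈ 0.7805
After the link scanner='clean': P(spam) = 0.25·0.7805 / (0.25·0.7805 + 0.55·0.2195) ≈ 0.6178
After a keyword filter='flag': P(spam) = 0.6·0.6178 / (0.6·0.6178 + 0.55·0.3822) ≈ 0.6381
After the link scanner='suspicious': P(spam) = 0.75·0.6381 / (0.75·0.6381 + 0.45·0.3619) ≈ 0.7461
After the link scanner='suspicious': P(spam) = 0.75·0.7461 / (0.75·0.7461 + 0.45·0.2539) ≈ 0.8304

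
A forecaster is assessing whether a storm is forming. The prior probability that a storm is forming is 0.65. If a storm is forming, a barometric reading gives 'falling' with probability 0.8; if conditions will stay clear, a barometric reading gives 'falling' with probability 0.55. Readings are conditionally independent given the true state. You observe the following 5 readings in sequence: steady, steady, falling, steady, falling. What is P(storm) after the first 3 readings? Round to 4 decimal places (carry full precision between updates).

0.3479

After 'steady': P(storm) = 0.2·0.6500 / (0.2·0.6500 + 0.45·0.3500) ≈ 0.4522
After 'steady': P(storm) = 0.2·0.4522 / (0.2·0.4522 + 0.45·0.5478) ≈ 0.2684
After 'falling': P(storm) = 0.8·0.2684 / (0.8·0.2684 + 0.55·0.7316) ≈ 0.3479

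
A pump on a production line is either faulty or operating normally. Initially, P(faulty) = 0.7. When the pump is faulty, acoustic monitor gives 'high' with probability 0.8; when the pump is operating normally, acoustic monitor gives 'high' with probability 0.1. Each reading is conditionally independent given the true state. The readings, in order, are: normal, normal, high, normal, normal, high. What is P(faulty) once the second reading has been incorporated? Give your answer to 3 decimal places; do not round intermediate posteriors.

0.103

After 'normal': P(faulty) = 0.2·0.7000 / (0.2·0.7000 + 0.9·0.3000) ≈ 0.3415
After 'normal': P(faulty) = 0.2·0.3415 / (0.2·0.3415 + 0.9·0.6585) ≈ 0.1033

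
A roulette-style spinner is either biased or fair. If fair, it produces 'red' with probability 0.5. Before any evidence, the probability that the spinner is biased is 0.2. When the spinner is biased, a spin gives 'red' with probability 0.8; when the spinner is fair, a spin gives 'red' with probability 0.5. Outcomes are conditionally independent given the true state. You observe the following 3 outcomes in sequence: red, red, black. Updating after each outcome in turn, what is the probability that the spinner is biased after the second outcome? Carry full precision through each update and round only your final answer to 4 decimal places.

After 'red': P(biased) = 0.8·0.2000 / (0.8·0.2000 + 0.5·0.8000) ≈ 0.2857
After 'red': P(biased) = 0.8·0.2857 / (0.8·0.2857 + 0.5·0.7143) ≈ 0.3902

0.3902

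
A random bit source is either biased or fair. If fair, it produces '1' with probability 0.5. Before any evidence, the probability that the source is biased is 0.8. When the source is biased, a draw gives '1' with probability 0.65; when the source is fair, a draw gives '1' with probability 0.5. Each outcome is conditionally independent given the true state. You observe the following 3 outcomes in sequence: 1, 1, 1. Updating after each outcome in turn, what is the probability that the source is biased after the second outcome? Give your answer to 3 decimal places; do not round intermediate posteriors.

0.871

Each posterior becomes the prior for the next update.
After '1': P(biased) = 0.65·0.8000 / (0.65·0.8000 + 0.5·0.2000) ≈ 0.8387
After '1': P(biased) = 0.65·0.8387 / (0.65·0.8387 + 0.5·0.1613) ≈ 0.8711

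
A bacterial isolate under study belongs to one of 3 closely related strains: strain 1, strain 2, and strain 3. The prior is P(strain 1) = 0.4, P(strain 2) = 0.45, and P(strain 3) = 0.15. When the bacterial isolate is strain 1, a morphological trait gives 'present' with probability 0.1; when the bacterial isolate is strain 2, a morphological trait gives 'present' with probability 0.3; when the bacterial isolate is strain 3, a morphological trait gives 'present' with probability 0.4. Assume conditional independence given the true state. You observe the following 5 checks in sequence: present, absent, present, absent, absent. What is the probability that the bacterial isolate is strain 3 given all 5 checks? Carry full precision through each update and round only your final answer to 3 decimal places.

Each posterior becomes the prior for the next update.
After 'present': normaliser = 0.1·0.4000 + 0.3·0.4500 + 0.4·0.1500; P(strain 1) ≈ 0.1702, P(strain 2) ≈ 0.5745, P(strain 3) ≈ 0.2553
After 'absent': normaliser = 0.9·0.1702 + 0.7·0.5745 + 0.6·0.2553; P(strain 1) ≈ 0.2162, P(strain 2) ≈ 0.5676, P(strain 3) ≈ 0.2162
After 'present': normaliser = 0.1·0.2162 + 0.3·0.5676 + 0.4·0.2162; P(strain 1) ≈ 0.0777, P(strain 2) ≈ 0.6117, P(strain 3) ≈ 0.3107
After 'absent': normaliser = 0.9·0.0777 + 0.7·0.6117 + 0.6·0.3107; P(strain 1) ≈ 0.1021, P(strain 2) ≈ 0.6255, P(strain 3) ≈ 0.2723
After 'absent': normaliser = 0.9·0.1021 + 0.7·0.6255 + 0.6·0.2723; P(strain 1) ≈ 0.1326, P(strain 2) ≈ 0.6317, P(strain 3) ≈ 0.2357

0.236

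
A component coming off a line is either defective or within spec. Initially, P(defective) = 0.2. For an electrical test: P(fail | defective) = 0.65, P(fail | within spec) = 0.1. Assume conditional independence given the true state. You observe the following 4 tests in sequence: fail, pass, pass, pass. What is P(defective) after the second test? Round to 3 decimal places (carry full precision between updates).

0.387

Apply Bayes' rule sequentially, carrying P(defective) forward.
After 'fail': P(defective) = 0.65·0.2000 / (0.65·0.2000 + 0.1·0.8000) ≈ 0.6190
After 'pass': P(defective) = 0.35·0.6190 / (0.35·0.6190 + 0.9·0.3810) ≈ 0.3872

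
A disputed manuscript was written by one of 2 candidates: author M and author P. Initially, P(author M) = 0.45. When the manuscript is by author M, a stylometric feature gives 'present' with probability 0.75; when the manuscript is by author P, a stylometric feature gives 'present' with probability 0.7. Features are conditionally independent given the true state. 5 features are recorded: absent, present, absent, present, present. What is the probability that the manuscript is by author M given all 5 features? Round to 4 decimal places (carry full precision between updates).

0.4114

After 'absent': P(author M) = 0.25·0.4500 / (0.25·0.4500 + 0.3·0.5500) ≈ 0.4054
After 'present': P(author M) = 0.75·0.4054 / (0.75·0.4054 + 0.7·0.5946) ≈ 0.4221
After 'absent': P(author M) = 0.25·0.4221 / (0.25·0.4221 + 0.3·0.5779) ≈ 0.3784
After 'present': P(author M) = 0.75·0.3784 / (0.75·0.3784 + 0.7·0.6216) ≈ 0.3948
After 'present': P(author M) = 0.75·0.3948 / (0.75·0.3948 + 0.7·0.6052) ≈ 0.4114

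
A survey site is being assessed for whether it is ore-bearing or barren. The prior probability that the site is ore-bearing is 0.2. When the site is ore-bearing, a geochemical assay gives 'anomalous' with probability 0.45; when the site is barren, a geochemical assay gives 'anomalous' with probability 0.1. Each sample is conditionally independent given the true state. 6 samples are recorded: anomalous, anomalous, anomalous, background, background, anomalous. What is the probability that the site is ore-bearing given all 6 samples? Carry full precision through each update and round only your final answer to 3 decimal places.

0.975

After 'anomalous': P(ore) = 0.45·0.2000 / (0.45·0.2000 + 0.1·0.8000) ≈ 0.5294
After 'anomalous': P(ore) = 0.45·0.5294 / (0.45·0.5294 + 0.1·0.4706) ≈ 0.8351
After 'anomalous': P(ore) = 0.45·0.8351 / (0.45·0.8351 + 0.1·0.1649) ≈ 0.9580
After 'background': P(ore) = 0.55·0.9580 / (0.55·0.9580 + 0.9·0.0420) ≈ 0.9330
After 'background': P(ore) = 0.55·0.9330 / (0.55·0.9330 + 0.9·0.0670) ≈ 0.8948
After 'anomalous': P(ore) = 0.45·0.8948 / (0.45·0.8948 + 0.1·0.1052) ≈ 0.9745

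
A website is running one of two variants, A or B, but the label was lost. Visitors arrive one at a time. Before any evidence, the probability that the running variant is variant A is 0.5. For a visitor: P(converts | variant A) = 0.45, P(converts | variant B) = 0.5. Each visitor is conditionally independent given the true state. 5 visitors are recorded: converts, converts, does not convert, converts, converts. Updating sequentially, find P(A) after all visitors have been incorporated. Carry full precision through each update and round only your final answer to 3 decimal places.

0.419

After 'converts': P(A) = 0.45·0.5000 / (0.45·0.5000 + 0.5·0.5000) ≈ 0.4737
After 'converts': P(A) = 0.45·0.4737 / (0.45·0.4737 + 0.5·0.5263) ≈ 0.4475
After 'does not convert': P(A) = 0.55·0.4475 / (0.55·0.4475 + 0.5·0.5525) ≈ 0.4712
After 'converts': P(A) = 0.45·0.4712 / (0.45·0.4712 + 0.5·0.5288) ≈ 0.4450
After 'converts': P(A) = 0.45·0.4450 / (0.45·0.4450 + 0.5·0.5550) ≈ 0.4192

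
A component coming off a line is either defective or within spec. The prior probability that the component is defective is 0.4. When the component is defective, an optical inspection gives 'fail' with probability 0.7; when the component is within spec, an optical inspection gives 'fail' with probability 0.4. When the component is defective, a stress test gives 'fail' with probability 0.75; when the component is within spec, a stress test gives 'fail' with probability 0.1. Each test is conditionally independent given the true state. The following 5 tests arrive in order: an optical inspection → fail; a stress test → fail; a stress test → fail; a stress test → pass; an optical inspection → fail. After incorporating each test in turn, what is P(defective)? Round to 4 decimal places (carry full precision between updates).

0.9696

Apply Bayes' rule sequentially, carrying P(defective) forward.
After an optical inspection='fail': P(defective) = 0.7·0.4000 / (0.7·0.4000 + 0.4·0.6000) ≈ 0.5385
After a stress test='fail': P(defective) = 0.75·0.5385 / (0.75·0.5385 + 0.1·0.4615) ≈ 0.8974
After a stress test='fail': P(defective) = 0.75·0.8974 / (0.75·0.8974 + 0.1·0.1026) ≈ 0.9850
After a stress test='pass': P(defective) = 0.25·0.9850 / (0.25·0.9850 + 0.9·0.0150) ≈ 0.9480
After an optical inspection='fail': P(defective) = 0.7·0.9480 / (0.7·0.9480 + 0.4·0.0520) ≈ 0.9696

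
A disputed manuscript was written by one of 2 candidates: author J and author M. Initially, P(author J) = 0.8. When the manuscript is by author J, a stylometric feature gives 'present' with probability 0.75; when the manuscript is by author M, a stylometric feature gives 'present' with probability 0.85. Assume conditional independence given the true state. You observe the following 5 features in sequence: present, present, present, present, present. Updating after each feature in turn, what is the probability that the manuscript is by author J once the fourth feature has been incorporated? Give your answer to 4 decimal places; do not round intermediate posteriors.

0.7080

Each posterior becomes the prior for the next update.
After 'present': P(author J) = 0.75·0.8000 / (0.75·0.8000 + 0.85·0.2000) ≈ 0.7792
After 'present': P(author J) = 0.75·0.7792 / (0.75·0.7792 + 0.85·0.2208) ≈ 0.7569
After 'present': P(author J) = 0.75·0.7569 / (0.75·0.7569 + 0.85·0.2431) ≈ 0.7332
After 'present': P(author J) = 0.75·0.7332 / (0.75·0.7332 + 0.85·0.2668) ≈ 0.7080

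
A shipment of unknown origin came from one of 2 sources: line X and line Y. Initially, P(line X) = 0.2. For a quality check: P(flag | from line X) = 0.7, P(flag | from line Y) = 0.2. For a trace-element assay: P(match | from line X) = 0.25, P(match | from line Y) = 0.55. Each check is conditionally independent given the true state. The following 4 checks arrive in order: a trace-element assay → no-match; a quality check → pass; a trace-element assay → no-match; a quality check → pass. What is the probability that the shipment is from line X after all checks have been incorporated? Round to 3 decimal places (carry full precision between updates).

Apply Bayes' rule sequentially, carrying P(line X) forward.
After a trace-element assay='no-match': P(line X) = 0.75·0.2000 / (0.75·0.2000 + 0.45·0.8000) ≈ 0.2941
After a quality check='pass': P(line X) = 0.3·0.2941 / (0.3·0.2941 + 0.8·0.7059) ≈ 0.1351
After a trace-element assay='no-match': P(line X) = 0.75·0.1351 / (0.75·0.1351 + 0.45·0.8649) ≈ 0.2066
After a quality check='pass': P(line X) = 0.3·0.2066 / (0.3·0.2066 + 0.8·0.7934) ≈ 0.0890

0.089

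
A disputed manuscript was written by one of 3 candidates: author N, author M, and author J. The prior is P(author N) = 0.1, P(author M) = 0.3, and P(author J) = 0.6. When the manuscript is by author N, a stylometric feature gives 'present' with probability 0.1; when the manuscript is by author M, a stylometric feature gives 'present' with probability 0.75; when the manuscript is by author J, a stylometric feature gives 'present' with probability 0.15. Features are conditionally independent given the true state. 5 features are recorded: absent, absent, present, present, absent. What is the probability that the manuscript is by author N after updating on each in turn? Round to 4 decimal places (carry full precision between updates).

After 'absent': normaliser = 0.9·0.1000 + 0.25·0.3000 + 0.85·0.6000; P(author N) ≈ 0.1333, P(author M) ≈ 0.1111, P(author J) ≈ 0.7556
After 'absent': normaliser = 0.9·0.1333 + 0.25·0.1111 + 0.85·0.7556; P(author N) ≈ 0.1519, P(author M) ≈ 0.0352, P(author J) ≈ 0.8129
After 'present': normaliser = 0.1·0.1519 + 0.75·0.0352 + 0.15·0.8129; P(author N) ≈ 0.0929, P(author M) ≈ 0.1613, P(author J) ≈ 0.7458
After 'present': normaliser = 0.1·0.0929 + 0.75·0.1613 + 0.15·0.7458; P(author N) ≈ 0.0384, P(author M) ≈ 0.4996, P(author J) ≈ 0.4620
After 'absent': normaliser = 0.9·0.0384 + 0.25·0.4996 + 0.85·0.4620; P(author N) ≈ 0.0625, P(author M) ≈ 0.2262, P(author J) ≈ 0.7113

0.0625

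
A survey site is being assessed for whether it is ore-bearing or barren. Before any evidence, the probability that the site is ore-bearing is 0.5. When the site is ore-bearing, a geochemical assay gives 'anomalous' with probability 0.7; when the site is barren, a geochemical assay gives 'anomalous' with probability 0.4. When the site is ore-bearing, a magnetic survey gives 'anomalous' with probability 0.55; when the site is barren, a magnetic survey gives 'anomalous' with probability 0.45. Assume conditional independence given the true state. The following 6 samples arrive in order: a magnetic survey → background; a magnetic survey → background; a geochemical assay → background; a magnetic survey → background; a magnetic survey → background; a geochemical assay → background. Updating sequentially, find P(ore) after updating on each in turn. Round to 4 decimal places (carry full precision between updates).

After a magnetic survey='background': P(ore) = 0.45·0.5000 / (0.45·0.5000 + 0.55·0.5000) ≈ 0.4500
After a magnetic survey='background': P(ore) = 0.45·0.4500 / (0.45·0.4500 + 0.55·0.5500) ≈ 0.4010
After a geochemical assay='background': P(ore) = 0.3·0.4010 / (0.3·0.4010 + 0.6·0.5990) ≈ 0.2508
After a magnetic survey='background': P(ore) = 0.45·0.2508 / (0.45·0.2508 + 0.55·0.7492) ≈ 0.2150
After a magnetic survey='background': P(ore) = 0.45·0.2150 / (0.45·0.2150 + 0.55·0.7850) ≈ 0.1830
After a geochemical assay='background': P(ore) = 0.3·0.1830 / (0.3·0.1830 + 0.6·0.8170) ≈ 0.1007

0.1007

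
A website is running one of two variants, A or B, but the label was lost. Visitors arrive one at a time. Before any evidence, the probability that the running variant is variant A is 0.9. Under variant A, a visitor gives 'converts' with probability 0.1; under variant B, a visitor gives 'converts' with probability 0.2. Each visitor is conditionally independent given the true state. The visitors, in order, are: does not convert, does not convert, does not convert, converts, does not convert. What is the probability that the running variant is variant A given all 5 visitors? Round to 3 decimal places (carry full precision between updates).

0.878

After 'does not convert': P(A) = 0.9·0.9000 / (0.9·0.9000 + 0.8·0.1000) ≈ 0.9101
After 'does not convert': P(A) = 0.9·0.9101 / (0.9·0.9101 + 0.8·0.0899) ≈ 0.9193
After 'does not convert': P(A) = 0.9·0.9193 / (0.9·0.9193 + 0.8·0.0807) ≈ 0.9276
After 'converts': P(A) = 0.1·0.9276 / (0.1·0.9276 + 0.2·0.0724) ≈ 0.8650
After 'does not convert': P(A) = 0.9·0.8650 / (0.9·0.8650 + 0.8·0.1350) ≈ 0.8782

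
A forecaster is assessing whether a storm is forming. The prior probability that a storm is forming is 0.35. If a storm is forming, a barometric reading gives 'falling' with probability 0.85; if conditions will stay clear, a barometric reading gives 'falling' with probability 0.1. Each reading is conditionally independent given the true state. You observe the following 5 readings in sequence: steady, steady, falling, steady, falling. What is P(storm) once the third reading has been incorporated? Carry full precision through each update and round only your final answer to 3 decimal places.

0.113

Each posterior becomes the prior for the next update.
After 'steady': P(storm) = 0.15·0.3500 / (0.15·0.3500 + 0.9·0.6500) ≈ 0.0824
After 'steady': P(storm) = 0.15·0.0824 / (0.15·0.0824 + 0.9·0.9176) ≈ 0.0147
After 'falling': P(storm) = 0.85·0.0147 / (0.85·0.0147 + 0.1·0.9853) ≈ 0.1128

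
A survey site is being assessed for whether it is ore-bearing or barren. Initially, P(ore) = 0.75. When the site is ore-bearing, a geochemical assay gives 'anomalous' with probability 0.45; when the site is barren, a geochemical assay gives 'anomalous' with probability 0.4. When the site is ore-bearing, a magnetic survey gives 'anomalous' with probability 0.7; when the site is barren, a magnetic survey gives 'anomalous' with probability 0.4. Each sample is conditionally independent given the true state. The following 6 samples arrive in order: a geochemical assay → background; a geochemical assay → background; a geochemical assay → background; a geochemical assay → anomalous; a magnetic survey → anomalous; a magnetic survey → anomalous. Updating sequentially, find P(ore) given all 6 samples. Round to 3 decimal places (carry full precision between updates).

After a geochemical assay='background': P(ore) = 0.55·0.7500 / (0.55·0.7500 + 0.6·0.2500) ≈ 0.7333
After a geochemical assay='background': P(ore) = 0.55·0.7333 / (0.55·0.7333 + 0.6·0.2667) ≈ 0.7160
After a geochemical assay='background': P(ore) = 0.55·0.7160 / (0.55·0.7160 + 0.6·0.2840) ≈ 0.6980
After a geochemical assay='anomalous': P(ore) = 0.45·0.6980 / (0.45·0.6980 + 0.4·0.3020) ≈ 0.7222
After a magnetic survey='anomalous': P(ore) = 0.7·0.7222 / (0.7·0.7222 + 0.4·0.2778) ≈ 0.8198
After a magnetic survey='anomalous': P(ore) = 0.7·0.8198 / (0.7·0.8198 + 0.4·0.1802) ≈ 0.8884

0.888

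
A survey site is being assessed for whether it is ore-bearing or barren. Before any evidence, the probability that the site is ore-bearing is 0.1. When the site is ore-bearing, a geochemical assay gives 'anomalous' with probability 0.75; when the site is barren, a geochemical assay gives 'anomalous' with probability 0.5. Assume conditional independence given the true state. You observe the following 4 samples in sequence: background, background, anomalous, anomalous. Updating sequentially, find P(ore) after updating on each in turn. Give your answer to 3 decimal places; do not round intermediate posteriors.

After 'background': P(ore) = 0.25·0.1000 / (0.25·0.1000 + 0.5·0.9000) ≈ 0.0526
After 'background': P(ore) = 0.25·0.0526 / (0.25·0.0526 + 0.5·0.9474) ≈ 0.0270
After 'anomalous': P(ore) = 0.75·0.0270 / (0.75·0.0270 + 0.5·0.9730) ≈ 0.0400
After 'anomalous': P(ore) = 0.75·0.0400 / (0.75·0.0400 + 0.5·0.9600) ≈ 0.0588

0.059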